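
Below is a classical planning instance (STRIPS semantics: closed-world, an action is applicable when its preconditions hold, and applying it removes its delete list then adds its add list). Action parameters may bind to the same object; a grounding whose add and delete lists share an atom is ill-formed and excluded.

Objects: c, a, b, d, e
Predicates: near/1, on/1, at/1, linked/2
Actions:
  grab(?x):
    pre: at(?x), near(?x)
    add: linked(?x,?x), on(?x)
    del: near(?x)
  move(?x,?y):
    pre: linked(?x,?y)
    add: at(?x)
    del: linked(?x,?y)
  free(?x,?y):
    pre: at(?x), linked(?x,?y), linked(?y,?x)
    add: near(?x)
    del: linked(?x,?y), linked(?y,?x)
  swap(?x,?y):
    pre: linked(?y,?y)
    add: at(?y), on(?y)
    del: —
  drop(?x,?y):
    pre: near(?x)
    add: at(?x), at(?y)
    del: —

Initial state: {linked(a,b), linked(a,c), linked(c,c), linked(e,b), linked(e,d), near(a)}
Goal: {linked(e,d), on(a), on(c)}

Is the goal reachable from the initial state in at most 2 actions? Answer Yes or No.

No

1. move(a,c)  →  {at(a), linked(a,b), linked(c,c), linked(e,b), linked(e,d), near(a)}
2. grab(a)  →  {at(a), linked(a,a), linked(a,b), linked(c,c), linked(e,b), linked(e,d), on(a)}
3. swap(c,c)  →  {at(a), at(c), linked(a,a), linked(a,b), linked(c,c), linked(e,b), linked(e,d), on(a), on(c)}
optimal plan length = 3; 3 > 2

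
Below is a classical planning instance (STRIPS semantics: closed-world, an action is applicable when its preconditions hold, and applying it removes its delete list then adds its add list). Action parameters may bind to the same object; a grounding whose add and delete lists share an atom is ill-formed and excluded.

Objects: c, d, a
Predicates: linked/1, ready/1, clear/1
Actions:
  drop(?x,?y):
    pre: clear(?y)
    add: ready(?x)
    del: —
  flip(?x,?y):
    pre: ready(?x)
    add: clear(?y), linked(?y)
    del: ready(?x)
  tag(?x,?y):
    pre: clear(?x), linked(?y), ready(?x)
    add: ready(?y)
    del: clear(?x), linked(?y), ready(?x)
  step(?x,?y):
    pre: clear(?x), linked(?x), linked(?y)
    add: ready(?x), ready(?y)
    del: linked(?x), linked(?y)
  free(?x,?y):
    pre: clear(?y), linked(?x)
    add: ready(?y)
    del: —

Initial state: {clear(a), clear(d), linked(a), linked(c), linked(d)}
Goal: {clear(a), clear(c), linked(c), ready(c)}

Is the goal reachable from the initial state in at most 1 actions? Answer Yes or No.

No

1. step(d,c)  →  {clear(a), clear(d), linked(a), ready(c), ready(d)}
2. flip(d,c)  →  {clear(a), clear(c), clear(d), linked(a), linked(c), ready(c)}
optimal plan length = 2; 2 > 1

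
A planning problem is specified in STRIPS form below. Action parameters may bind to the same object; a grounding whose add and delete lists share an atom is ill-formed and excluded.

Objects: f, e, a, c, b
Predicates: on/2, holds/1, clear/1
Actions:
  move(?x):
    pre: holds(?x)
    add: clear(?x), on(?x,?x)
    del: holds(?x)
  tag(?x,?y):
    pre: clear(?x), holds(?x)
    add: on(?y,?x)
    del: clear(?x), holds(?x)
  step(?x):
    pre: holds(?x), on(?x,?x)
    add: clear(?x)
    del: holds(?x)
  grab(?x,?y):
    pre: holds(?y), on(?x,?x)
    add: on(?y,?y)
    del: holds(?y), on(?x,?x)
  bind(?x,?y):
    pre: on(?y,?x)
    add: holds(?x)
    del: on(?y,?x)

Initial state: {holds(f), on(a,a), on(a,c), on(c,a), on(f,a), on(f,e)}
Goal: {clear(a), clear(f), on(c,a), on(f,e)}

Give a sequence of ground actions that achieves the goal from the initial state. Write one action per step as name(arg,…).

move(f); bind(a,f); move(a)

1. move(f)  →  {clear(f), on(a,a), on(a,c), on(c,a), on(f,a), on(f,e), on(f,f)}
2. bind(a,f)  →  {clear(f), holds(a), on(a,a), on(a,c), on(c,a), on(f,e), on(f,f)}
3. move(a)  →  {clear(a), clear(f), on(a,a), on(a,c), on(c,a), on(f,e), on(f,f)}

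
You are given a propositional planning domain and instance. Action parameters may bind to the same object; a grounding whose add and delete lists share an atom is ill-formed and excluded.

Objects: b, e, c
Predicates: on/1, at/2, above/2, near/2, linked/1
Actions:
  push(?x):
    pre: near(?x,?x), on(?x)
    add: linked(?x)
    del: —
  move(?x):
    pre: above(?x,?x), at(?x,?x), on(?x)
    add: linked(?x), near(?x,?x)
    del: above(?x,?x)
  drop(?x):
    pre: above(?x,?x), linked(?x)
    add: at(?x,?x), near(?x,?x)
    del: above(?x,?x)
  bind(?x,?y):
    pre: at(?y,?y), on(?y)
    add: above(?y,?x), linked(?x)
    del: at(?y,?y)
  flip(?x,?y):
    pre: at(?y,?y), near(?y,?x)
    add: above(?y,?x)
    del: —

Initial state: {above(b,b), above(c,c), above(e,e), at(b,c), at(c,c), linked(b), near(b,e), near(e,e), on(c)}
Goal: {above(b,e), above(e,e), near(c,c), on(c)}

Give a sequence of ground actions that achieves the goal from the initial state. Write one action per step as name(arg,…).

1. move(c)  →  {above(b,b), above(e,e), at(b,c), at(c,c), linked(b), linked(c), near(b,e), near(c,c), near(e,e), on(c)}
2. drop(b)  →  {above(e,e), at(b,b), at(b,c), at(c,c), linked(b), linked(c), near(b,b), near(b,e), near(c,c), near(e,e), on(c)}
3. flip(e,b)  →  {above(b,e), above(e,e), at(b,b), at(b,c), at(c,c), linked(b), linked(c), near(b,b), near(b,e), near(c,c), near(e,e), on(c)}

move(c); drop(b); flip(e,b)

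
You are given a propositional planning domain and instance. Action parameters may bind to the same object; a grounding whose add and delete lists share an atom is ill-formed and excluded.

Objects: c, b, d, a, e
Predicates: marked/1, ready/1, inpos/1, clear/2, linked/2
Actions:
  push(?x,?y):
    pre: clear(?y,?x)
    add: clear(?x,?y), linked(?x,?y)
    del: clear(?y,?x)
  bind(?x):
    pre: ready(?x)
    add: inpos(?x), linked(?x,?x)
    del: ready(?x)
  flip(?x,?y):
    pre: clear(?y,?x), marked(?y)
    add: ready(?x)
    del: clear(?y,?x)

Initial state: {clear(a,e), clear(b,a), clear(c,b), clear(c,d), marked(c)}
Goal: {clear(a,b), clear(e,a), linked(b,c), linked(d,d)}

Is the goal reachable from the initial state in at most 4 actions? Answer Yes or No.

1. push(b,c)  →  {clear(a,e), clear(b,a), clear(b,c), clear(c,d), linked(b,c), marked(c)}
2. push(a,b)  →  {clear(a,b), clear(a,e), clear(b,c), clear(c,d), linked(a,b), linked(b,c), marked(c)}
3. push(e,a)  →  {clear(a,b), clear(b,c), clear(c,d), clear(e,a), linked(a,b), linked(b,c), linked(e,a), marked(c)}
4. flip(d,c)  →  {clear(a,b), clear(b,c), clear(e,a), linked(a,b), linked(b,c), linked(e,a), marked(c), ready(d)}
5. bind(d)  →  {clear(a,b), clear(b,c), clear(e,a), inpos(d), linked(a,b), linked(b,c), linked(d,d), linked(e,a), marked(c)}
optimal plan length = 5; 5 > 4

No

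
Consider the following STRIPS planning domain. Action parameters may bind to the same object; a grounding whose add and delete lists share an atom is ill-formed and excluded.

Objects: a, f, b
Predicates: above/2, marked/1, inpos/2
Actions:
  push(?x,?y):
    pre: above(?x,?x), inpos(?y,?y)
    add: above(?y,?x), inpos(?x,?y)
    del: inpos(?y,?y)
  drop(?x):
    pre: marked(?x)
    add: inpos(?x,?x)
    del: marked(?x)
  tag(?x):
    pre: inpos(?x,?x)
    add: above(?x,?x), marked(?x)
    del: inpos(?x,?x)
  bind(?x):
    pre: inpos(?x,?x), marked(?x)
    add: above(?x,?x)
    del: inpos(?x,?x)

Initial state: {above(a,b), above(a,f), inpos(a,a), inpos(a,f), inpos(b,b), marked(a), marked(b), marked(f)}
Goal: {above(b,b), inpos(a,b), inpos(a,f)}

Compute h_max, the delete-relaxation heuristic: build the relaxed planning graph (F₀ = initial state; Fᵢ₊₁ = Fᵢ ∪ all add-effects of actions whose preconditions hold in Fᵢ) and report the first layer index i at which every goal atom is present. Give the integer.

2

F0 = init (8 atoms)
F1 = F0 ∪ {above(a,a), above(b,b), inpos(f,f)}  (11 atoms)
F2 = F1 ∪ {above(b,a), above(f,a), above(f,b), above(f,f), inpos(a,b), inpos(b,a), inpos(b,f)}  (18 atoms)
goal ⊆ F2  ⇒  h_max = 2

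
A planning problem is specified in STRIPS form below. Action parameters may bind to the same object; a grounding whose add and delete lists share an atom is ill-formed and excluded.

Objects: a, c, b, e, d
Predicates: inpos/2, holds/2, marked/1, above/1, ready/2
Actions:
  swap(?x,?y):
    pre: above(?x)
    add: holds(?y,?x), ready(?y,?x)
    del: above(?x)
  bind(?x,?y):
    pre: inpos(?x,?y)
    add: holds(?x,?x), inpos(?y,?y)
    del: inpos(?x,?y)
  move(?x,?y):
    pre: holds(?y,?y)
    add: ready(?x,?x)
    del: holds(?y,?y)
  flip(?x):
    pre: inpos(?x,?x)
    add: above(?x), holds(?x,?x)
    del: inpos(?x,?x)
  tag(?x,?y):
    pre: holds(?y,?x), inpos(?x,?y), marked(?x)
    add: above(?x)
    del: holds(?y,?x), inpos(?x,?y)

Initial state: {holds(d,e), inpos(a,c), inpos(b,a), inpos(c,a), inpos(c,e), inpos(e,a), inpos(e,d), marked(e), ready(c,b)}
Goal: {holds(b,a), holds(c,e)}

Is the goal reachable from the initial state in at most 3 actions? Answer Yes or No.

No

1. bind(c,a)  →  {holds(c,c), holds(d,e), inpos(a,a), inpos(a,c), inpos(b,a), inpos(c,e), inpos(e,a), inpos(e,d), marked(e), ready(c,b)}
2. flip(a)  →  {above(a), holds(a,a), holds(c,c), holds(d,e), inpos(a,c), inpos(b,a), inpos(c,e), inpos(e,a), inpos(e,d), marked(e), ready(c,b)}
3. swap(a,b)  →  {holds(a,a), holds(b,a), holds(c,c), holds(d,e), inpos(a,c), inpos(b,a), inpos(c,e), inpos(e,a), inpos(e,d), marked(e), ready(b,a), ready(c,b)}
4. tag(e,d)  →  {above(e), holds(a,a), holds(b,a), holds(c,c), inpos(a,c), inpos(b,a), inpos(c,e), inpos(e,a), marked(e), ready(b,a), ready(c,b)}
5. swap(e,c)  →  {holds(a,a), holds(b,a), holds(c,c), holds(c,e), inpos(a,c), inpos(b,a), inpos(c,e), inpos(e,a), marked(e), ready(b,a), ready(c,b), ready(c,e)}
optimal plan length = 5; 5 > 3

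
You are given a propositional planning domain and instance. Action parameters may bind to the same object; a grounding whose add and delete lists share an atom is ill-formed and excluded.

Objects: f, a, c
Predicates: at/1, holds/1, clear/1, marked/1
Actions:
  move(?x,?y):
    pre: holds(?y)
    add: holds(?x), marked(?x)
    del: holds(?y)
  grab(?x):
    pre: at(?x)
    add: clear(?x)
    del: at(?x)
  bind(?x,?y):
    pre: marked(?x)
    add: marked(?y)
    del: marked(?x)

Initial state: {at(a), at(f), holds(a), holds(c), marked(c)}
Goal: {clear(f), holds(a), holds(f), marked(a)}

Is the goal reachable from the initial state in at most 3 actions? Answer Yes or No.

1. move(f,a)  →  {at(a), at(f), holds(c), holds(f), marked(c), marked(f)}
2. move(a,c)  →  {at(a), at(f), holds(a), holds(f), marked(a), marked(c), marked(f)}
3. grab(f)  →  {at(a), clear(f), holds(a), holds(f), marked(a), marked(c), marked(f)}
optimal plan length = 3; 3 ≤ 3

Yes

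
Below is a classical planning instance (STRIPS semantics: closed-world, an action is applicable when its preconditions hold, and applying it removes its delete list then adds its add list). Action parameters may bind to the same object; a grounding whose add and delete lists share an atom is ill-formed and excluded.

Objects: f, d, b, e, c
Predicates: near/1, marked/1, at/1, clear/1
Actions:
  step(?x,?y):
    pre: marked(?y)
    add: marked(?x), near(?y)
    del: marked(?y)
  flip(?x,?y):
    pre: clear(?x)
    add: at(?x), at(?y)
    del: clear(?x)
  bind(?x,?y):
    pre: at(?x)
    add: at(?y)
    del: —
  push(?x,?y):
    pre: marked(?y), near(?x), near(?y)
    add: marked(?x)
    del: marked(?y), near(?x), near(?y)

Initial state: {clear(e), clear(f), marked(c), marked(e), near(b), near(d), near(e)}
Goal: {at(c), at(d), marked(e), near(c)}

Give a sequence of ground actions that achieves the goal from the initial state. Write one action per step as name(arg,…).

step(f,c); flip(f,d); flip(e,c)

1. step(f,c)  →  {clear(e), clear(f), marked(e), marked(f), near(b), near(c), near(d), near(e)}
2. flip(f,d)  →  {at(d), at(f), clear(e), marked(e), marked(f), near(b), near(c), near(d), near(e)}
3. flip(e,c)  →  {at(c), at(d), at(e), at(f), marked(e), marked(f), near(b), near(c), near(d), near(e)}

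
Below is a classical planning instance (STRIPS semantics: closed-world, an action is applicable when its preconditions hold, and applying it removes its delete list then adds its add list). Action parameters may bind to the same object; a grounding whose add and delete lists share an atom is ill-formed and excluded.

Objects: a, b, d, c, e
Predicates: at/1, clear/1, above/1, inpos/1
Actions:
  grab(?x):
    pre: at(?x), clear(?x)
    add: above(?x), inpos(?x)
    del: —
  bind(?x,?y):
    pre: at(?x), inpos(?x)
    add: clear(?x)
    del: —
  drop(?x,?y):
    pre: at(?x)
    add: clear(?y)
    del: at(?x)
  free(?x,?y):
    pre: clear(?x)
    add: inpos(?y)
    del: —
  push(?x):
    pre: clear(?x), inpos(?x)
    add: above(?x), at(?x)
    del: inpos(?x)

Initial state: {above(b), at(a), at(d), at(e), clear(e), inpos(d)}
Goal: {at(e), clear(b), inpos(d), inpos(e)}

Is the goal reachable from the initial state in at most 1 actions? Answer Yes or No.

1. grab(e)  →  {above(b), above(e), at(a), at(d), at(e), clear(e), inpos(d), inpos(e)}
2. drop(a,b)  →  {above(b), above(e), at(d), at(e), clear(b), clear(e), inpos(d), inpos(e)}
optimal plan length = 2; 2 > 1

No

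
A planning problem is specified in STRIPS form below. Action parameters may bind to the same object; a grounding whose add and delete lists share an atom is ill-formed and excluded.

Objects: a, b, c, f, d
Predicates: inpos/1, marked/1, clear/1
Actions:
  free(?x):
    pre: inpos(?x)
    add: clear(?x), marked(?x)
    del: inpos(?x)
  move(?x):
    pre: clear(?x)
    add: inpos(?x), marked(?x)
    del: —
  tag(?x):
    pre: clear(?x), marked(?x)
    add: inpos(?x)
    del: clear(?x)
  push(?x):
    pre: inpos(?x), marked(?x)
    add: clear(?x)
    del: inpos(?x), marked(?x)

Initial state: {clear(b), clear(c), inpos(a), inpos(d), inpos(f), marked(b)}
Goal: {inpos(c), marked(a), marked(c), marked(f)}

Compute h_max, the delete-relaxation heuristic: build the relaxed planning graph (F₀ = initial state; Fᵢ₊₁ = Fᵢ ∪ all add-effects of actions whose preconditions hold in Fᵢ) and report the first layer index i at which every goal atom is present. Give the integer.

F0 = init (6 atoms)
F1 = F0 ∪ {clear(a), clear(d), clear(f), inpos(b), inpos(c), marked(a), marked(c), marked(d), marked(f)}  (15 atoms)
goal ⊆ F1  ⇒  h_max = 1

1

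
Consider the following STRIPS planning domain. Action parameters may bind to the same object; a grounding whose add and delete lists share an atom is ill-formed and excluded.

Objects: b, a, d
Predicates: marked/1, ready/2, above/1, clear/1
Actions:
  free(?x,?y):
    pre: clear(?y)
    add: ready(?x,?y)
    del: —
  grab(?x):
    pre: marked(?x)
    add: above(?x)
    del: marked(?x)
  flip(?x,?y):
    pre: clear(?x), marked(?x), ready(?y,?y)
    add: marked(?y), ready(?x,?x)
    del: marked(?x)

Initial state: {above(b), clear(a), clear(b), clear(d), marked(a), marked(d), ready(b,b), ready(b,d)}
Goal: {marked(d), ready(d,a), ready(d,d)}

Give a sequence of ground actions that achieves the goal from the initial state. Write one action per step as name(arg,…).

free(d,a); free(d,d)

1. free(d,a)  →  {above(b), clear(a), clear(b), clear(d), marked(a), marked(d), ready(b,b), ready(b,d), ready(d,a)}
2. free(d,d)  →  {above(b), clear(a), clear(b), clear(d), marked(a), marked(d), ready(b,b), ready(b,d), ready(d,a), ready(d,d)}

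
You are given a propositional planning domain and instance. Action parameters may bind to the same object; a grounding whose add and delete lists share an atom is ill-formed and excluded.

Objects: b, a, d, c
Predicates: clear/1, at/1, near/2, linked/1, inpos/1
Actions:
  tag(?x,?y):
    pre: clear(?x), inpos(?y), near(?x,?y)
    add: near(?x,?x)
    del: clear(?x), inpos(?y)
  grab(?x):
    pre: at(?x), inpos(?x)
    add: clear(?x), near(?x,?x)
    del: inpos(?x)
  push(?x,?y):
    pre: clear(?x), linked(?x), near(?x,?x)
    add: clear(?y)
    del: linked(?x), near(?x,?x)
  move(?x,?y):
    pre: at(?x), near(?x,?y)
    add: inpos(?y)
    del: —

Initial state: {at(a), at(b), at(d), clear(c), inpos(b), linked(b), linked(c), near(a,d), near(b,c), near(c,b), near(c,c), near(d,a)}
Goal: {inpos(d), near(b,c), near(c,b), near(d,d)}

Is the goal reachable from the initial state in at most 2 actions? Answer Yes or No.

1. move(a,d)  →  {at(a), at(b), at(d), clear(c), inpos(b), inpos(d), linked(b), linked(c), near(a,d), near(b,c), near(c,b), near(c,c), near(d,a)}
2. grab(d)  →  {at(a), at(b), at(d), clear(c), clear(d), inpos(b), linked(b), linked(c), near(a,d), near(b,c), near(c,b), near(c,c), near(d,a), near(d,d)}
3. move(a,d)  →  {at(a), at(b), at(d), clear(c), clear(d), inpos(b), inpos(d), linked(b), linked(c), near(a,d), near(b,c), near(c,b), near(c,c), near(d,a), near(d,d)}
optimal plan length = 3; 3 > 2

No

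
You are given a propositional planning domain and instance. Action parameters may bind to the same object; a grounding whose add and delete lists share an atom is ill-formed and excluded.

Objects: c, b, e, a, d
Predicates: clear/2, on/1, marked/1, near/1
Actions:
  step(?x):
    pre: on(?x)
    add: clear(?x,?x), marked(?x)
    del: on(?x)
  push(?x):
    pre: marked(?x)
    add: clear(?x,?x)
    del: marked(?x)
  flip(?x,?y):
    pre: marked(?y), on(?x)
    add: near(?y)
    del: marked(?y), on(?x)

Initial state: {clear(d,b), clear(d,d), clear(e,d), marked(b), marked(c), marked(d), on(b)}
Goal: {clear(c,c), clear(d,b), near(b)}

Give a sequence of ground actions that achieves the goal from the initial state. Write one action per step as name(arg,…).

push(c); flip(b,b)

1. push(c)  →  {clear(c,c), clear(d,b), clear(d,d), clear(e,d), marked(b), marked(d), on(b)}
2. flip(b,b)  →  {clear(c,c), clear(d,b), clear(d,d), clear(e,d), marked(d), near(b)}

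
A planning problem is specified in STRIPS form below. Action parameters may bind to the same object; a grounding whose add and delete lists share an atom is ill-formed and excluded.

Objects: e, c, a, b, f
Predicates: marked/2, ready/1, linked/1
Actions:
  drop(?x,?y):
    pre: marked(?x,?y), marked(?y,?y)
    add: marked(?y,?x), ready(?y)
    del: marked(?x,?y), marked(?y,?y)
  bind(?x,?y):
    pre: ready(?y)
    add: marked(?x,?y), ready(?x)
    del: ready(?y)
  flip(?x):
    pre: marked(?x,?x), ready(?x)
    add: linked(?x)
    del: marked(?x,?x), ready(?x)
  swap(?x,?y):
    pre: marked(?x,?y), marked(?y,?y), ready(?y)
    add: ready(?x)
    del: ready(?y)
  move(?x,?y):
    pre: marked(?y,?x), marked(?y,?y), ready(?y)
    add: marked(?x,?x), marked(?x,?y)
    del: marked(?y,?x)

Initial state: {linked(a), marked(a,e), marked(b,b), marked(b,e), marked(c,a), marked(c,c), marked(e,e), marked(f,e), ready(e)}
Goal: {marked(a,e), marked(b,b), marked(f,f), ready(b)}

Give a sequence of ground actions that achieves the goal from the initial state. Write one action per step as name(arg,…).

1. bind(f,e)  →  {linked(a), marked(a,e), marked(b,b), marked(b,e), marked(c,a), marked(c,c), marked(e,e), marked(f,e), ready(f)}
2. bind(b,f)  →  {linked(a), marked(a,e), marked(b,b), marked(b,e), marked(b,f), marked(c,a), marked(c,c), marked(e,e), marked(f,e), ready(b)}
3. move(f,b)  →  {linked(a), marked(a,e), marked(b,b), marked(b,e), marked(c,a), marked(c,c), marked(e,e), marked(f,b), marked(f,e), marked(f,f), ready(b)}

bind(f,e); bind(b,f); move(f,b)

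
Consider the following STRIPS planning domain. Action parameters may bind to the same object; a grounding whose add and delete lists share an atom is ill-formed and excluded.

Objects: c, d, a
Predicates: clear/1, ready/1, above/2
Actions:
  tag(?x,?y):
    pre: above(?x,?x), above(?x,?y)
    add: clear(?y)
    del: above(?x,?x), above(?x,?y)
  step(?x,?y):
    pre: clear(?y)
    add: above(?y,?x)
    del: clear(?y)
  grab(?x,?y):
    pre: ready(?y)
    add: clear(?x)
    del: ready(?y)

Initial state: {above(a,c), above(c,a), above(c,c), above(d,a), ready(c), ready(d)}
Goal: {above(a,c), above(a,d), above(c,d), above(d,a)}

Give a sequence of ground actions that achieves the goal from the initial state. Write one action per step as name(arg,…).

tag(c,c); step(d,c); grab(a,c); step(d,a)

1. tag(c,c)  →  {above(a,c), above(c,a), above(d,a), clear(c), ready(c), ready(d)}
2. step(d,c)  →  {above(a,c), above(c,a), above(c,d), above(d,a), ready(c), ready(d)}
3. grab(a,c)  →  {above(a,c), above(c,a), above(c,d), above(d,a), clear(a), ready(d)}
4. step(d,a)  →  {above(a,c), above(a,d), above(c,a), above(c,d), above(d,a), ready(d)}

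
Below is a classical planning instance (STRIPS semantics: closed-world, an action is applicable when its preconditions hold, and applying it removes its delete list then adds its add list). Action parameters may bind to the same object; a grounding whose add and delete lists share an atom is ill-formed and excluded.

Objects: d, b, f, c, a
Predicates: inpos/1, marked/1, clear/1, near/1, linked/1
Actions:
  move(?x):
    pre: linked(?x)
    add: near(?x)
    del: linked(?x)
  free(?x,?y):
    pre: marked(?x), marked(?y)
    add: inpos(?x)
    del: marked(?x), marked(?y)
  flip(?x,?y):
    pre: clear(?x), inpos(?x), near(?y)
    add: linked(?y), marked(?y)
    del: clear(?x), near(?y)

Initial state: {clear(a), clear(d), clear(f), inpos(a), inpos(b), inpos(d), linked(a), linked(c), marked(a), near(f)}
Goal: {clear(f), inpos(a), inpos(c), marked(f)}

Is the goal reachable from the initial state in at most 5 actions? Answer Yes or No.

1. move(c)  →  {clear(a), clear(d), clear(f), inpos(a), inpos(b), inpos(d), linked(a), marked(a), near(c), near(f)}
2. flip(d,f)  →  {clear(a), clear(f), inpos(a), inpos(b), inpos(d), linked(a), linked(f), marked(a), marked(f), near(c)}
3. flip(a,c)  →  {clear(f), inpos(a), inpos(b), inpos(d), linked(a), linked(c), linked(f), marked(a), marked(c), marked(f)}
4. free(c,c)  →  {clear(f), inpos(a), inpos(b), inpos(c), inpos(d), linked(a), linked(c), linked(f), marked(a), marked(f)}
optimal plan length = 4; 4 ≤ 5

Yes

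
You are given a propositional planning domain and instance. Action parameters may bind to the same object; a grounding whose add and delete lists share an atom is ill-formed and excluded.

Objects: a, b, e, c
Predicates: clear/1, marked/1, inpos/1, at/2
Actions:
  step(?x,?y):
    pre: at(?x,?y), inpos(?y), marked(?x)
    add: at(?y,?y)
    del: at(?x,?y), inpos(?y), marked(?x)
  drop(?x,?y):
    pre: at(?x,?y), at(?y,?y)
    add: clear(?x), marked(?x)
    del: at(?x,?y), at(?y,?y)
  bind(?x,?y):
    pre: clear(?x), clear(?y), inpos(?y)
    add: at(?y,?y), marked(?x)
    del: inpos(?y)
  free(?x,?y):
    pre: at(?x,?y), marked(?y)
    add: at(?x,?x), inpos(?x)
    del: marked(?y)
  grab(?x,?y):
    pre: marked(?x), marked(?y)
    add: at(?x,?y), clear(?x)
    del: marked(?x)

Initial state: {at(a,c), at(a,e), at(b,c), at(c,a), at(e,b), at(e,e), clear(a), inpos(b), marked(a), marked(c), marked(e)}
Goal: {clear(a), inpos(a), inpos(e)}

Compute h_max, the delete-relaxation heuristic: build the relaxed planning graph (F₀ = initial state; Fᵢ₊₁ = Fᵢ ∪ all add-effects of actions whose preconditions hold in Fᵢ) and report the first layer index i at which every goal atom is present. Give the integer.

1

F0 = init (11 atoms)
F1 = F0 ∪ {at(a,a), at(b,b), at(c,c), at(c,e), at(e,a), at(e,c), clear(c), clear(e), inpos(a), inpos(c), inpos(e)}  (22 atoms)
goal ⊆ F1  ⇒  h_max = 1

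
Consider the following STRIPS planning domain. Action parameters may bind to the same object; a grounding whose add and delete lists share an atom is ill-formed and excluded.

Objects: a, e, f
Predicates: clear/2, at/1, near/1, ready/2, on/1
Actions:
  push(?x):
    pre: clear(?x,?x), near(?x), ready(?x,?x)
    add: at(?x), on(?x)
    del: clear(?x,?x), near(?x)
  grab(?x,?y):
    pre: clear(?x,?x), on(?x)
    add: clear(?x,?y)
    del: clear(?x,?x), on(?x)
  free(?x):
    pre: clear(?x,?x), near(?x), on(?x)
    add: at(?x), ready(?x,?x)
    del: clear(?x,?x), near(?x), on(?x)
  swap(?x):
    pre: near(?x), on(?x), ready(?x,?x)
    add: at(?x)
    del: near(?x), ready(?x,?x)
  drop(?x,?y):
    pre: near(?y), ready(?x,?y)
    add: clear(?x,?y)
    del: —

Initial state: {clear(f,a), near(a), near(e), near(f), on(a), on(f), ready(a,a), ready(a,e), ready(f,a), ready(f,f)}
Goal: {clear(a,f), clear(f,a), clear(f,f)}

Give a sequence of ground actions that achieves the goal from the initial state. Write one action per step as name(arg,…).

drop(a,a); grab(a,f); drop(f,f)

1. drop(a,a)  →  {clear(a,a), clear(f,a), near(a), near(e), near(f), on(a), on(f), ready(a,a), ready(a,e), ready(f,a), ready(f,f)}
2. grab(a,f)  →  {clear(a,f), clear(f,a), near(a), near(e), near(f), on(f), ready(a,a), ready(a,e), ready(f,a), ready(f,f)}
3. drop(f,f)  →  {clear(a,f), clear(f,a), clear(f,f), near(a), near(e), near(f), on(f), ready(a,a), ready(a,e), ready(f,a), ready(f,f)}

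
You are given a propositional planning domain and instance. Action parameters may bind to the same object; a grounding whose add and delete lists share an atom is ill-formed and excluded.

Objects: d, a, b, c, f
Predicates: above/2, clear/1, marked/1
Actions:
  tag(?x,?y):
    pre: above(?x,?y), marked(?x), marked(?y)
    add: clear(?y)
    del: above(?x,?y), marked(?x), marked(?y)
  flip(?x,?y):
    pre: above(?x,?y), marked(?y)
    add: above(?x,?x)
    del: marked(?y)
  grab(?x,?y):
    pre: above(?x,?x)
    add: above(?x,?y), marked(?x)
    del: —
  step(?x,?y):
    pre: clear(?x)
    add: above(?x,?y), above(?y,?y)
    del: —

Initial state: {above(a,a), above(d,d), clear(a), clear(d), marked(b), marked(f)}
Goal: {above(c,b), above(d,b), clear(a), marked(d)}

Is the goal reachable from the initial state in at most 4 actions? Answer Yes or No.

1. grab(d,b)  →  {above(a,a), above(d,b), above(d,d), clear(a), clear(d), marked(b), marked(d), marked(f)}
2. step(d,c)  →  {above(a,a), above(c,c), above(d,b), above(d,c), above(d,d), clear(a), clear(d), marked(b), marked(d), marked(f)}
3. grab(c,b)  →  {above(a,a), above(c,b), above(c,c), above(d,b), above(d,c), above(d,d), clear(a), clear(d), marked(b), marked(c), marked(d), marked(f)}
optimal plan length = 3; 3 ≤ 4

Yes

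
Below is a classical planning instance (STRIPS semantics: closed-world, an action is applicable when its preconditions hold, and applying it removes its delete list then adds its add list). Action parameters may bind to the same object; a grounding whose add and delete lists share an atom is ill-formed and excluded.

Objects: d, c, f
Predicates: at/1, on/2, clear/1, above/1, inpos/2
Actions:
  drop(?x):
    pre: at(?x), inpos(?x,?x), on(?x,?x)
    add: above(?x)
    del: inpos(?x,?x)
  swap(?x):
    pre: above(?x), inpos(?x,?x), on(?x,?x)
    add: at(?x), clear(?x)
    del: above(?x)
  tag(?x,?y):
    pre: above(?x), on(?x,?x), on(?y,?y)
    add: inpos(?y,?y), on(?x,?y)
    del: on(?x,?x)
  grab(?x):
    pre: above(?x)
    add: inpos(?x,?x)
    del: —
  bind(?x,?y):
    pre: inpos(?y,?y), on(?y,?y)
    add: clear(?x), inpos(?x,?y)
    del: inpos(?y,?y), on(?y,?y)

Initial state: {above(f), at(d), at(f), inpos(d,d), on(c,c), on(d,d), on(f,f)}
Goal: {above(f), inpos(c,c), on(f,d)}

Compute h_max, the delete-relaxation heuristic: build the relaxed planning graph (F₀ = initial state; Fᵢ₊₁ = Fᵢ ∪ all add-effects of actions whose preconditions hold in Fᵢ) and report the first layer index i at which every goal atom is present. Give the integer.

F0 = init (7 atoms)
F1 = F0 ∪ {above(d), clear(c), clear(f), inpos(c,c), inpos(c,d), inpos(f,d), inpos(f,f), on(f,c), on(f,d)}  (16 atoms)
goal ⊆ F1  ⇒  h_max = 1

1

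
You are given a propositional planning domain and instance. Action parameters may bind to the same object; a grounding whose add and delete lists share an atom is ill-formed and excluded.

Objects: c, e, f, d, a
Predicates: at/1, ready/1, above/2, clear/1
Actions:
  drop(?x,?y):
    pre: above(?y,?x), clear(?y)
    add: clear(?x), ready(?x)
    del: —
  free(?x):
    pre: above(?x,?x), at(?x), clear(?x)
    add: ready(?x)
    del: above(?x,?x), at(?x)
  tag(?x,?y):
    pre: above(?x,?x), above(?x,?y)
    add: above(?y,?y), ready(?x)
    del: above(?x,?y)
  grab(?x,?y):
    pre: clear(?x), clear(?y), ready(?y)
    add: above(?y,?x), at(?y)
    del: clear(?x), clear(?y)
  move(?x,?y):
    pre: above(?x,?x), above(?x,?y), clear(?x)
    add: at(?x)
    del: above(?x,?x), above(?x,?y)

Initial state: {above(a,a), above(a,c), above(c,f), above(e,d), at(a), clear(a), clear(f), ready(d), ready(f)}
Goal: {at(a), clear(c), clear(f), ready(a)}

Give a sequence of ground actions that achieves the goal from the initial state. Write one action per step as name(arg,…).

1. drop(c,a)  →  {above(a,a), above(a,c), above(c,f), above(e,d), at(a), clear(a), clear(c), clear(f), ready(c), ready(d), ready(f)}
2. drop(a,a)  →  {above(a,a), above(a,c), above(c,f), above(e,d), at(a), clear(a), clear(c), clear(f), ready(a), ready(c), ready(d), ready(f)}

drop(c,a); drop(a,a)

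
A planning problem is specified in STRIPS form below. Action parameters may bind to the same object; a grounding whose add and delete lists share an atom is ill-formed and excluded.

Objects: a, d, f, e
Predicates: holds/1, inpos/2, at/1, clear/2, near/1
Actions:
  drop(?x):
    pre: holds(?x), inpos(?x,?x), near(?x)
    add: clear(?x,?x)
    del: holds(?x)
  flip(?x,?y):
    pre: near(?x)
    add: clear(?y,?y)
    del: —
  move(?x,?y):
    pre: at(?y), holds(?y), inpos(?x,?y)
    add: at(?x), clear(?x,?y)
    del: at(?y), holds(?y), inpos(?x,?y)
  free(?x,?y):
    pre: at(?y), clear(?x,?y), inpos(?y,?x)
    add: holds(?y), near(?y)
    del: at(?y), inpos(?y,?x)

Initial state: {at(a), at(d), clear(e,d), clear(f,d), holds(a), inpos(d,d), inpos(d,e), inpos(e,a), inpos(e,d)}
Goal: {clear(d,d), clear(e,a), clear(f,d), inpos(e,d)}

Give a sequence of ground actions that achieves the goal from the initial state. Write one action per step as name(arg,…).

move(e,a); free(e,d); drop(d)

1. move(e,a)  →  {at(d), at(e), clear(e,a), clear(e,d), clear(f,d), inpos(d,d), inpos(d,e), inpos(e,d)}
2. free(e,d)  →  {at(e), clear(e,a), clear(e,d), clear(f,d), holds(d), inpos(d,d), inpos(e,d), near(d)}
3. drop(d)  →  {at(e), clear(d,d), clear(e,a), clear(e,d), clear(f,d), inpos(d,d), inpos(e,d), near(d)}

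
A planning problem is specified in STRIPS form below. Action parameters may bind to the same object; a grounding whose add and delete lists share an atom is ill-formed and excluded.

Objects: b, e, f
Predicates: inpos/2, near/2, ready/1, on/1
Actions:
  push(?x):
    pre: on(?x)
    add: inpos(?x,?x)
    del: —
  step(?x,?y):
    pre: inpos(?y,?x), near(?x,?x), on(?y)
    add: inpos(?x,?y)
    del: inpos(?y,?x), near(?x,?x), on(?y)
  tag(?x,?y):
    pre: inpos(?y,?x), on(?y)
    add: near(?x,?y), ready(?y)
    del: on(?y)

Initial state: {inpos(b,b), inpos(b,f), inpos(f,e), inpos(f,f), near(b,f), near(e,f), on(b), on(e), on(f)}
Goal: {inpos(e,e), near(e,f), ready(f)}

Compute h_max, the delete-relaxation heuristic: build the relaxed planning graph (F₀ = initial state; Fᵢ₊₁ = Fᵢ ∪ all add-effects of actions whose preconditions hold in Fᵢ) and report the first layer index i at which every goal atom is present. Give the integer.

1

F0 = init (9 atoms)
F1 = F0 ∪ {inpos(e,e), near(b,b), near(f,b), near(f,f), ready(b), ready(f)}  (15 atoms)
goal ⊆ F1  ⇒  h_max = 1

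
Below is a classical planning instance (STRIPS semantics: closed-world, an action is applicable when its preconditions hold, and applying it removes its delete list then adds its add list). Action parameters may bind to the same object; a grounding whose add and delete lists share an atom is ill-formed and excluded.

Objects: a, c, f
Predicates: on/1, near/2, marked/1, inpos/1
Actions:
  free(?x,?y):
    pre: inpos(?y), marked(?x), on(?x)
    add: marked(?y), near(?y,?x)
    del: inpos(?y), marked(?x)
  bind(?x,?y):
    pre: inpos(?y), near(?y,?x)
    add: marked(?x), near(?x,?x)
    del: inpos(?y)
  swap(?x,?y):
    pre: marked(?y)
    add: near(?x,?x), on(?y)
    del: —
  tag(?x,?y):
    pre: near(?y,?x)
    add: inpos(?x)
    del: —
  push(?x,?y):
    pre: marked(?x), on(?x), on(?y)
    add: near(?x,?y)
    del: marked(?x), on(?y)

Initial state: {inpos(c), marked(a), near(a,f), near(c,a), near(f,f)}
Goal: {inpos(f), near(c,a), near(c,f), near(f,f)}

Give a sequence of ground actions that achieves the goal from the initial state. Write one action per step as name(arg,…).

1. tag(a,c)  →  {inpos(a), inpos(c), marked(a), near(a,f), near(c,a), near(f,f)}
2. bind(f,a)  →  {inpos(c), marked(a), marked(f), near(a,f), near(c,a), near(f,f)}
3. swap(a,f)  →  {inpos(c), marked(a), marked(f), near(a,a), near(a,f), near(c,a), near(f,f), on(f)}
4. free(f,c)  →  {marked(a), marked(c), near(a,a), near(a,f), near(c,a), near(c,f), near(f,f), on(f)}
5. tag(f,a)  →  {inpos(f), marked(a), marked(c), near(a,a), near(a,f), near(c,a), near(c,f), near(f,f), on(f)}

tag(a,c); bind(f,a); swap(a,f); free(f,c); tag(f,a)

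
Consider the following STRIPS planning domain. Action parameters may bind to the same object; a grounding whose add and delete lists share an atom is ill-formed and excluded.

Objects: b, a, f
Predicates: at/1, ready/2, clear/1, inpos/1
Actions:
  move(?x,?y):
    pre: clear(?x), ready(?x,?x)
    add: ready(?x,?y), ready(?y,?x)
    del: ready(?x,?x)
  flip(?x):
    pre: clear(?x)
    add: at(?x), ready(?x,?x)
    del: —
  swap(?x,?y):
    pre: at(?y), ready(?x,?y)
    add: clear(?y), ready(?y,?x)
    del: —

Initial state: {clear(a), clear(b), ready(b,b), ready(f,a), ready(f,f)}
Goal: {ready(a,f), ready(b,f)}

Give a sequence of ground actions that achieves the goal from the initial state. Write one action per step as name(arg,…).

1. move(b,f)  →  {clear(a), clear(b), ready(b,f), ready(f,a), ready(f,b), ready(f,f)}
2. flip(a)  →  {at(a), clear(a), clear(b), ready(a,a), ready(b,f), ready(f,a), ready(f,b), ready(f,f)}
3. move(a,f)  →  {at(a), clear(a), clear(b), ready(a,f), ready(b,f), ready(f,a), ready(f,b), ready(f,f)}

move(b,f); flip(a); move(a,f)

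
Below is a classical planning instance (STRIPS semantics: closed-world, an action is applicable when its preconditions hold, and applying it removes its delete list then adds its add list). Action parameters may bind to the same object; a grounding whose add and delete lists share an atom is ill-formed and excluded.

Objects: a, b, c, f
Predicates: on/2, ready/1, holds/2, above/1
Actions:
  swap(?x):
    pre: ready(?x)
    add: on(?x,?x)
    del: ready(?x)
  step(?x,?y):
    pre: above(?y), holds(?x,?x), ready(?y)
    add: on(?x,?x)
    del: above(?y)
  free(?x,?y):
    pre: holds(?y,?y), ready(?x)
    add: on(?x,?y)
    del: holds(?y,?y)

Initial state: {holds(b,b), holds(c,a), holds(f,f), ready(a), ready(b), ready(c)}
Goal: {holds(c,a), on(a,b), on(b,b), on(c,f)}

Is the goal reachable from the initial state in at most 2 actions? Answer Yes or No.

1. swap(b)  →  {holds(b,b), holds(c,a), holds(f,f), on(b,b), ready(a), ready(c)}
2. free(a,b)  →  {holds(c,a), holds(f,f), on(a,b), on(b,b), ready(a), ready(c)}
3. free(c,f)  →  {holds(c,a), on(a,b), on(b,b), on(c,f), ready(a), ready(c)}
optimal plan length = 3; 3 > 2

No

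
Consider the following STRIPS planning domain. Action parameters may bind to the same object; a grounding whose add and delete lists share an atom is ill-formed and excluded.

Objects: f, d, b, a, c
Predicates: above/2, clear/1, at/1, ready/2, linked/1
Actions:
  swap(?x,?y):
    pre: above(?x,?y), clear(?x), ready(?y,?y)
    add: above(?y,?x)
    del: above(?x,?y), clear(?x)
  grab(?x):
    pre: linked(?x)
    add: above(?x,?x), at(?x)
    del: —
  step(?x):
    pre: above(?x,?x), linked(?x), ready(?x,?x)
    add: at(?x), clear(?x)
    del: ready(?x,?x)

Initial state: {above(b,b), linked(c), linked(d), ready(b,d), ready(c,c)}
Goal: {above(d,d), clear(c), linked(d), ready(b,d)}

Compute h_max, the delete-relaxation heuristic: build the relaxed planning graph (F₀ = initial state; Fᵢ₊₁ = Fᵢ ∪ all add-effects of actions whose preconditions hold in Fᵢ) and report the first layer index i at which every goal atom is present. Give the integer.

F0 = init (5 atoms)
F1 = F0 ∪ {above(c,c), above(d,d), at(c), at(d)}  (9 atoms)
F2 = F1 ∪ {clear(c)}  (10 atoms)
goal ⊆ F2  ⇒  h_max = 2

2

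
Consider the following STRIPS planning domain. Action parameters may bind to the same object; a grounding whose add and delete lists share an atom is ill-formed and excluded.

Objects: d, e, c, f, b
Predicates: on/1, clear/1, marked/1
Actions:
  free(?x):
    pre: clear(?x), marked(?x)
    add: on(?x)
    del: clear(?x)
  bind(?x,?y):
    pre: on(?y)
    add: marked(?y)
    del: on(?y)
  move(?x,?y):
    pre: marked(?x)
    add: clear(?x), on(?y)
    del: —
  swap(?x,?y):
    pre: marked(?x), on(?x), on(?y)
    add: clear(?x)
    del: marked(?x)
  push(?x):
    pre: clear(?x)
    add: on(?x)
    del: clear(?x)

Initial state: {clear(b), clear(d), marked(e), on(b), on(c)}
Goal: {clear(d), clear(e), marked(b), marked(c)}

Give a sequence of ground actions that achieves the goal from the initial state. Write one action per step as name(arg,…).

1. bind(d,c)  →  {clear(b), clear(d), marked(c), marked(e), on(b)}
2. bind(d,b)  →  {clear(b), clear(d), marked(b), marked(c), marked(e)}
3. move(e,d)  →  {clear(b), clear(d), clear(e), marked(b), marked(c), marked(e), on(d)}

bind(d,c); bind(d,b); move(e,d)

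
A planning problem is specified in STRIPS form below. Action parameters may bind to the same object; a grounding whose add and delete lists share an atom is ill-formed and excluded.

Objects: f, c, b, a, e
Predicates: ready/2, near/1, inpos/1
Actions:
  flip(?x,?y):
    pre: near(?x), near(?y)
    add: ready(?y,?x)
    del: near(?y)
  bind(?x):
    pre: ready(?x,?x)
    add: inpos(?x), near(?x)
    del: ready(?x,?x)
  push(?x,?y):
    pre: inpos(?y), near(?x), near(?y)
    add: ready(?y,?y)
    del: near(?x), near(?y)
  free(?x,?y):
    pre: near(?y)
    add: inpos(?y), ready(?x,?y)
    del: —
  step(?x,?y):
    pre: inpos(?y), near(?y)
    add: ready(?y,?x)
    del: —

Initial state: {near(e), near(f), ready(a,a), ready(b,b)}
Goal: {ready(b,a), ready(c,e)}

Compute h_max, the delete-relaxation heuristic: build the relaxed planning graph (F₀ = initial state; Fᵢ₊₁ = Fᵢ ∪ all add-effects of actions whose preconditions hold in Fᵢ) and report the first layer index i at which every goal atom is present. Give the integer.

F0 = init (4 atoms)
F1 = F0 ∪ {inpos(a), inpos(b), inpos(e), inpos(f), near(a), near(b), ready(a,e), ready(a,f), ready(b,e), ready(b,f), ready(c,e), ready(c,f), ready(e,e), ready(e,f), ready(f,e), ready(f,f)}  (20 atoms)
F2 = F1 ∪ {ready(a,b), ready(a,c), ready(b,a), ready(b,c), ready(c,a), ready(c,b), ready(e,a), ready(e,b), ready(e,c), ready(f,a), ready(f,b), ready(f,c)}  (32 atoms)
goal ⊆ F2  ⇒  h_max = 2

2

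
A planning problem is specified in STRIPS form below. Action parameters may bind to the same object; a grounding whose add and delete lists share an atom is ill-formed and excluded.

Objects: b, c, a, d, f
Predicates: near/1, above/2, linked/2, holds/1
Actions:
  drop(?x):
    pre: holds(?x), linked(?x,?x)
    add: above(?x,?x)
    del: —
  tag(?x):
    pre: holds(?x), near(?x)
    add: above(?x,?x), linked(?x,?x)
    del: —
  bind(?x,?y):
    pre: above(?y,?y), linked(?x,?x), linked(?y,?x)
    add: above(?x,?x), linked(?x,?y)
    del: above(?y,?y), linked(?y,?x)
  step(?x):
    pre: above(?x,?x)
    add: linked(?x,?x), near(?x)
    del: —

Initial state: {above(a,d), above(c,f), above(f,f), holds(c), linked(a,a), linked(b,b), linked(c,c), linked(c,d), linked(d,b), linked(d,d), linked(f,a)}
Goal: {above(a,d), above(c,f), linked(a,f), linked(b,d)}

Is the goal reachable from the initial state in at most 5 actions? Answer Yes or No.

1. drop(c)  →  {above(a,d), above(c,c), above(c,f), above(f,f), holds(c), linked(a,a), linked(b,b), linked(c,c), linked(c,d), linked(d,b), linked(d,d), linked(f,a)}
2. bind(a,f)  →  {above(a,a), above(a,d), above(c,c), above(c,f), holds(c), linked(a,a), linked(a,f), linked(b,b), linked(c,c), linked(c,d), linked(d,b), linked(d,d)}
3. bind(d,c)  →  {above(a,a), above(a,d), above(c,f), above(d,d), holds(c), linked(a,a), linked(a,f), linked(b,b), linked(c,c), linked(d,b), linked(d,c), linked(d,d)}
4. bind(b,d)  →  {above(a,a), above(a,d), above(b,b), above(c,f), holds(c), linked(a,a), linked(a,f), linked(b,b), linked(b,d), linked(c,c), linked(d,c), linked(d,d)}
optimal plan length = 4; 4 ≤ 5

Yes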